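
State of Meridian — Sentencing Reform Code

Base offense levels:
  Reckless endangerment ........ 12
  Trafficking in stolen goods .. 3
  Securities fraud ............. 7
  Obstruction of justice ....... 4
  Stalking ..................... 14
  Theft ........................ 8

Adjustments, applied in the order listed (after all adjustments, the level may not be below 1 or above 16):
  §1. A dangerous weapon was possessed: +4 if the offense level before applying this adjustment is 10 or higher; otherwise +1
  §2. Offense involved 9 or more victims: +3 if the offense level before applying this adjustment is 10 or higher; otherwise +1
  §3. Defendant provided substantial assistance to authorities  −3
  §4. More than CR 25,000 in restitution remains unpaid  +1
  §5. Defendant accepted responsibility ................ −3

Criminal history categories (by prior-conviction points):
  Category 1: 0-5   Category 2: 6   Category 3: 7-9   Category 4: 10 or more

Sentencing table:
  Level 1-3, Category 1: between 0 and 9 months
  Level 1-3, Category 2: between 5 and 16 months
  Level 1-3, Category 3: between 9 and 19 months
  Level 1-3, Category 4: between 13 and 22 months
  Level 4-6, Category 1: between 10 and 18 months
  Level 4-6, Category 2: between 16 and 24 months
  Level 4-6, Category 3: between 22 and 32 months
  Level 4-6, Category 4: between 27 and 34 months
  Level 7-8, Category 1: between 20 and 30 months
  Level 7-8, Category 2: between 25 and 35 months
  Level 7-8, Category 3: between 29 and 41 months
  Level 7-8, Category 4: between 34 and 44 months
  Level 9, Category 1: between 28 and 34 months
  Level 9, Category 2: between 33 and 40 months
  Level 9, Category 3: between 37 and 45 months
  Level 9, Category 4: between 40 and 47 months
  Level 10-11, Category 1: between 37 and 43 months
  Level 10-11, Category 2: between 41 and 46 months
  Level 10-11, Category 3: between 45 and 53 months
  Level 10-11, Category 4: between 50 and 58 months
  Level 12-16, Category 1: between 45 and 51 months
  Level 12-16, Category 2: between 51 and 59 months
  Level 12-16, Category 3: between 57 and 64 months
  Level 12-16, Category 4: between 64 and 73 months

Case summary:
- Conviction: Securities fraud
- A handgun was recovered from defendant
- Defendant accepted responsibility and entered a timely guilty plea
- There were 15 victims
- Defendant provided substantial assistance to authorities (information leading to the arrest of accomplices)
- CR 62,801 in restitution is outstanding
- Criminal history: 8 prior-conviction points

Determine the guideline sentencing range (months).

Base offense level for securities fraud: 7.
§1 applies (level before this adjustment is 7 < 10, so +1): 7 + 1 = 8.
§2 applies (level before this adjustment is 8 < 10, so +1): 8 + 1 = 9.
§3 applies: 9 − 3 = 6.
§4 applies: 6 + 1 = 7.
§5 applies: 7 − 3 = 4.
Final offense level: 4.
Criminal history: 8 prior points → Category 3 (7-9).
Level 4 falls in the 4-6 band.
Grid: Level 4-6 × Category 3 = 22-32 months.

22-32 months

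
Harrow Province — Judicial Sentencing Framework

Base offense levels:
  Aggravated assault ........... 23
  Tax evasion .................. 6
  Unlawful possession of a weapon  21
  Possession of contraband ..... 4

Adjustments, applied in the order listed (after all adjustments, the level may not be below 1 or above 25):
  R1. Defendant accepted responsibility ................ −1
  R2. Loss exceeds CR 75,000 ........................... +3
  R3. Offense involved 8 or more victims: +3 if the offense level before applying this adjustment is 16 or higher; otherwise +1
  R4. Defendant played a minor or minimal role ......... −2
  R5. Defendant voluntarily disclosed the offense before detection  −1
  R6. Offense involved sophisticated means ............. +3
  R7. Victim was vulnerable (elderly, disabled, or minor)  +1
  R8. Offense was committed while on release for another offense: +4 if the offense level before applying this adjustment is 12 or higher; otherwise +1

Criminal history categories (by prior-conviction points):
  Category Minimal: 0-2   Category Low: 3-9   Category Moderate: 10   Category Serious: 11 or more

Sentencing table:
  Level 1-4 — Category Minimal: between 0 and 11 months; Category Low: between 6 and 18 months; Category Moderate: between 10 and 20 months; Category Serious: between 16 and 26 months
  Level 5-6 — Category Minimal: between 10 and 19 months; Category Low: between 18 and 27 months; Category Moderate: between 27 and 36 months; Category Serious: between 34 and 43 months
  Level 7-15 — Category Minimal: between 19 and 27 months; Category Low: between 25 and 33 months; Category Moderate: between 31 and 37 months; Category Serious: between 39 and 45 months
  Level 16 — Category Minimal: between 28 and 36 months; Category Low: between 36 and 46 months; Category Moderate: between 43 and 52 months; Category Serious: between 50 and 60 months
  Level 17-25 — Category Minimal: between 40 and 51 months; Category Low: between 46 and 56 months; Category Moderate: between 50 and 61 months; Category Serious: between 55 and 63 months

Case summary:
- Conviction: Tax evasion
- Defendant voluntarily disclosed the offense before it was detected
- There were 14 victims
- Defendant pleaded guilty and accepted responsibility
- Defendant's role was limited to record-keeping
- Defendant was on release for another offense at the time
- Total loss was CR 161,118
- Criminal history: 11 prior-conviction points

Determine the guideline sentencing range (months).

39-45 months

Base offense level for tax evasion: 6.
R1 applies: 6 − 1 = 5.
R2 applies: 5 + 3 = 8.
R3 applies (level before this adjustment is 8 < 16, so +1): 8 + 1 = 9.
R4 applies: 9 − 2 = 7.
R5 applies: 7 − 1 = 6.
R6 does not apply.
R7 does not apply.
R8 applies (level before this adjustment is 6 < 12, so +1): 6 + 1 = 7.
Final offense level: 7.
Criminal history: 11 prior points → Category Serious (11+).
Level 7 falls in the 7-15 band.
Grid: Level 7-15 × Category Serious = 39-45 months.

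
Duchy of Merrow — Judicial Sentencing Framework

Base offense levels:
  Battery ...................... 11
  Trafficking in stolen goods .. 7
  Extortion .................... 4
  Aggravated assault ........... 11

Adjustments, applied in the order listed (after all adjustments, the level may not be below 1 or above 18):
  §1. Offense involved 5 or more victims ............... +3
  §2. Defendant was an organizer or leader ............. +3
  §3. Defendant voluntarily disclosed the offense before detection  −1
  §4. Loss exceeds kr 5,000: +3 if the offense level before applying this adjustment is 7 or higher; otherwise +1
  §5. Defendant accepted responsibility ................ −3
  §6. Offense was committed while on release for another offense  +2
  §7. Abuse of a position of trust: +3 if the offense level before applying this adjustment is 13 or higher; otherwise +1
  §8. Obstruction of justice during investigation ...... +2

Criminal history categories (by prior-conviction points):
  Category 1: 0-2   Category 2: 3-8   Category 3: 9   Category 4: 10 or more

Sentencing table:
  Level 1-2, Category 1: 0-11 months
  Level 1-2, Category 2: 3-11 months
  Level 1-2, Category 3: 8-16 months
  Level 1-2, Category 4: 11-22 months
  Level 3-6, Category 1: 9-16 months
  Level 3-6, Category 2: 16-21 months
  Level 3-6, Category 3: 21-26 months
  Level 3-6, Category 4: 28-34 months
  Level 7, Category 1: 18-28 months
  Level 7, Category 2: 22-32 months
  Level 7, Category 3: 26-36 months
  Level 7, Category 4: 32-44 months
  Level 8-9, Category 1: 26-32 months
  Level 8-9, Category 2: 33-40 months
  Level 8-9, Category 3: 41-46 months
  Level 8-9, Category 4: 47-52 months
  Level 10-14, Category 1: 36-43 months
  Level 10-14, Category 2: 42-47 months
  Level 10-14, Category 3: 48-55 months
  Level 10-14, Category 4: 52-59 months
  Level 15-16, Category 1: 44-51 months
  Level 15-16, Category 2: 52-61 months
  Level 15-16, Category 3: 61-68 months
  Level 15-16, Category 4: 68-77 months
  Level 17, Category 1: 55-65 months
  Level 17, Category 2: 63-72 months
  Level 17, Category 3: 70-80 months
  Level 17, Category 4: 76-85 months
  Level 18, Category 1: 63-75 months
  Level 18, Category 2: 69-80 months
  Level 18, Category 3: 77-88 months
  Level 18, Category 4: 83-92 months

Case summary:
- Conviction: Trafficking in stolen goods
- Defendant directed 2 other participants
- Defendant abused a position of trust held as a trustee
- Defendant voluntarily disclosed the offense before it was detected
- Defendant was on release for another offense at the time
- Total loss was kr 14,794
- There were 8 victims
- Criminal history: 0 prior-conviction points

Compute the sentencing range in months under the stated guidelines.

Base offense level for trafficking in stolen goods: 7.
§1 applies: 7 + 3 = 10.
§2 applies: 10 + 3 = 13.
§3 applies: 13 − 1 = 12.
§4 applies (level before this adjustment is 12 ≥ 7, so +3): 12 + 3 = 15.
§6 applies: 15 + 2 = 17.
§7 applies (level before this adjustment is 17 ≥ 13, so +3): 17 + 3 = 20.
Level 20 exceeds the maximum of 18; capped at 18.
Final offense level: 18.
Criminal history: 0 prior points → Category 1 (0-2).
Level 18 falls in the 18 band.
Grid: Level 18 × Category 1 = 63-75 months.

63-75 months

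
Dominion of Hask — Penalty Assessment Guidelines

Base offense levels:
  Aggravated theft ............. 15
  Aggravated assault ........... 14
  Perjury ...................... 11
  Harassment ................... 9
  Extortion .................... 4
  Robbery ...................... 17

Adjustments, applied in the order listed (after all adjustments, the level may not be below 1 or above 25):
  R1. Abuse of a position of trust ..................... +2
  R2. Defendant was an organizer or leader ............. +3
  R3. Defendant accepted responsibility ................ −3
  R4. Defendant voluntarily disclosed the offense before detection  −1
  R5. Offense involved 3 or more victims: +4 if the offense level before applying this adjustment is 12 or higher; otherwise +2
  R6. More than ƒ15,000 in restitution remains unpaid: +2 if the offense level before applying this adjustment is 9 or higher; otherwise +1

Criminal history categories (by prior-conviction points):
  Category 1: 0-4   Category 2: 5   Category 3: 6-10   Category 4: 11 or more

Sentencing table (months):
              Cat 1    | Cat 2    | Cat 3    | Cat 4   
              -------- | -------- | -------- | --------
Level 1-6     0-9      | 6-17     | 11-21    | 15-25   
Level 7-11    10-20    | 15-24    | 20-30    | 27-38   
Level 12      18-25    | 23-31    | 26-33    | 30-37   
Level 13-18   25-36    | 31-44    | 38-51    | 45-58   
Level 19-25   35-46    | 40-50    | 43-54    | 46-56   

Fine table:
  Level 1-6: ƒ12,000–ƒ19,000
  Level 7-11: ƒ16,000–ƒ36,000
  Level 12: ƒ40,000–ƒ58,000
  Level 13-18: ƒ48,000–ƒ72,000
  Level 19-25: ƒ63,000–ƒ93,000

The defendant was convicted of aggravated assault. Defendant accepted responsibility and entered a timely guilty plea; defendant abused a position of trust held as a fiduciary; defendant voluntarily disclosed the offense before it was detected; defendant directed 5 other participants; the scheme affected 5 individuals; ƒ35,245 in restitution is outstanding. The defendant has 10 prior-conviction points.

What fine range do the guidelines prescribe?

Base offense level for aggravated assault: 14.
R1 applies: 14 + 2 = 16.
R2 applies: 16 + 3 = 19.
R3 applies: 19 − 3 = 16.
R4 applies: 16 − 1 = 15.
R5 applies (level before this adjustment is 15 ≥ 12, so +4): 15 + 4 = 19.
R6 applies (level before this adjustment is 19 ≥ 9, so +2): 19 + 2 = 21.
Final offense level: 21.
Level 21 falls in the 19-25 band.
Fine table: Level 19-25 → ƒ63,000–ƒ93,000.

ƒ63,000–ƒ93,000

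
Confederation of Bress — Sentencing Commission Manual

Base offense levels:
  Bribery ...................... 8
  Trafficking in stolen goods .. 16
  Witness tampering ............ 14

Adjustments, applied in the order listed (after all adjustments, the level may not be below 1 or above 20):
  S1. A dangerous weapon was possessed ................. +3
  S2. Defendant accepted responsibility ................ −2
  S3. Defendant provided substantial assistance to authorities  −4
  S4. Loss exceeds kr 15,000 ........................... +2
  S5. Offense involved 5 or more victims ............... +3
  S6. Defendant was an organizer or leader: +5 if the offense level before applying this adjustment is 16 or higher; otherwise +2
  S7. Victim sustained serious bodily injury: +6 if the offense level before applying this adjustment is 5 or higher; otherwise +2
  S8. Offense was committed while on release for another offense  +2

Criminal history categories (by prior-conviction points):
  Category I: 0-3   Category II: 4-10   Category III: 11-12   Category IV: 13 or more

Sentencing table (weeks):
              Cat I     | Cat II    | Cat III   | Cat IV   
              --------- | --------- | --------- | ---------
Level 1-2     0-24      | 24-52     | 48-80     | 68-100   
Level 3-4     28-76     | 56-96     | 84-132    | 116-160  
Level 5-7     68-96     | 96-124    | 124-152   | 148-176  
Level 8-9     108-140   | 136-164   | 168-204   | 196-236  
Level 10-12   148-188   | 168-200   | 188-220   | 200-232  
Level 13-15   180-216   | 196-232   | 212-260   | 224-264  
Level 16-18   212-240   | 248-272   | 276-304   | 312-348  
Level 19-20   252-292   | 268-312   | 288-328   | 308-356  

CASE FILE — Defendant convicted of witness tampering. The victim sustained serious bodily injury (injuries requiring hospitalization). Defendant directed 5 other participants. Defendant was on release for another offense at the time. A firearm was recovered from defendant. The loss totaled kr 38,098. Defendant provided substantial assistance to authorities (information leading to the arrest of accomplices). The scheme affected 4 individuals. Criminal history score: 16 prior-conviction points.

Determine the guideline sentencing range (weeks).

Base offense level for witness tampering: 14.
S1 applies: 14 + 3 = 17.
S3 applies: 17 − 4 = 13.
S4 applies: 13 + 2 = 15.
S5 does not apply.
S6 applies (level before this adjustment is 15 < 16, so +2): 15 + 2 = 17.
S7 applies (level before this adjustment is 17 ≥ 5, so +6): 17 + 6 = 23.
S8 applies: 23 + 2 = 25.
Level 25 exceeds the maximum of 20; capped at 20.
Final offense level: 20.
Criminal history: 16 prior points → Category IV (13+).
Level 20 falls in the 19-20 band.
Grid: Level 19-20 × Category IV = 308-356 weeks.

308-356 weeks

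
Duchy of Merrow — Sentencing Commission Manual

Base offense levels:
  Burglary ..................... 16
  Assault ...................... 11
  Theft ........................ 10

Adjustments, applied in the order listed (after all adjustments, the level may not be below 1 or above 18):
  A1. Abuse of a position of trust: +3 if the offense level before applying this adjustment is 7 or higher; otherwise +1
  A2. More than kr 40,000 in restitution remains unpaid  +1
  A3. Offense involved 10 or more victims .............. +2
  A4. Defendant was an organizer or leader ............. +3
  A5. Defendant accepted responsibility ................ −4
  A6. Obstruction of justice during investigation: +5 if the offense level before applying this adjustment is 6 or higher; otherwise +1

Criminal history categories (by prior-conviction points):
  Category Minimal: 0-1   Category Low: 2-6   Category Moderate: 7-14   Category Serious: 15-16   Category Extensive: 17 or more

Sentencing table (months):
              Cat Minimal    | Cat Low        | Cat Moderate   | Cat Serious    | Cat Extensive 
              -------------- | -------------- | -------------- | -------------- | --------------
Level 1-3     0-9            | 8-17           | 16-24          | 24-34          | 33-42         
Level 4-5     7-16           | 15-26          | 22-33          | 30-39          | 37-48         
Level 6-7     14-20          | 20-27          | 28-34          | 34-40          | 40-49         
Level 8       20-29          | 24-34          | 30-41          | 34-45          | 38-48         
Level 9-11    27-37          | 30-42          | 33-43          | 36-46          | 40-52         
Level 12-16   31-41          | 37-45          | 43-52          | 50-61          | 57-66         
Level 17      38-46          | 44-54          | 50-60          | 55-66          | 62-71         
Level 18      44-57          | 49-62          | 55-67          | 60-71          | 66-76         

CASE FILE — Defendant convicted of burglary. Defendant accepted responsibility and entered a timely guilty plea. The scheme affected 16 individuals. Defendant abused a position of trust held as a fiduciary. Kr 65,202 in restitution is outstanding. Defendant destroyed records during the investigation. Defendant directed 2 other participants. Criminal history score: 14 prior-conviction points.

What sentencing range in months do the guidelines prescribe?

55-67 months

Base offense level for burglary: 16.
A1 applies (level before this adjustment is 16 ≥ 7, so +3): 16 + 3 = 19.
A2 applies: 19 + 1 = 20.
A3 applies: 20 + 2 = 22.
A4 applies: 22 + 3 = 25.
A5 applies: 25 − 4 = 21.
A6 applies (level before this adjustment is 21 ≥ 6, so +5): 21 + 5 = 26.
Level 26 exceeds the maximum of 18; capped at 18.
Final offense level: 18.
Criminal history: 14 prior points → Category Moderate (7-14).
Level 18 falls in the 18 band.
Grid: Level 18 × Category Moderate = 55-67 months.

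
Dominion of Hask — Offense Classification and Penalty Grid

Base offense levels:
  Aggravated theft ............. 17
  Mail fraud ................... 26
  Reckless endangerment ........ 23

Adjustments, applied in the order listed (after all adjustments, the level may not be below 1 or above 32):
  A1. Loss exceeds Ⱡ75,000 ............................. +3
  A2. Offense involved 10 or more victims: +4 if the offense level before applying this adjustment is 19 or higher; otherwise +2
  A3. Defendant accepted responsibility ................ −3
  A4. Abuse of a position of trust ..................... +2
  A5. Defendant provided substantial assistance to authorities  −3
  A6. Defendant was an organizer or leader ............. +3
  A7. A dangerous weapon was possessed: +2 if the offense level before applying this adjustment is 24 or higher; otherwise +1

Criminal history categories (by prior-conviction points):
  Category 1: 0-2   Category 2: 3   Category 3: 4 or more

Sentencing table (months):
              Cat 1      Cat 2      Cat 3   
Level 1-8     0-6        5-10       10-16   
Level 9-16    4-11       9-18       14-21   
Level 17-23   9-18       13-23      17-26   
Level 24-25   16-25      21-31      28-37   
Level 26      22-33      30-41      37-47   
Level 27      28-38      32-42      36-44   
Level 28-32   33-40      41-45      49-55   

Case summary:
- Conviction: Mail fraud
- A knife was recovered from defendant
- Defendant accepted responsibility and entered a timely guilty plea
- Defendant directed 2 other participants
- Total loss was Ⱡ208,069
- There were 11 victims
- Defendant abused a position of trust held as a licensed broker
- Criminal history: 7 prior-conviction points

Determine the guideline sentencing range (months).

Base offense level for mail fraud: 26.
A1 applies: 26 + 3 = 29.
A2 applies (level before this adjustment is 29 ≥ 19, so +4): 29 + 4 = 33.
A3 applies: 33 − 3 = 30.
A4 applies: 30 + 2 = 32.
A5 does not apply.
A6 applies: 32 + 3 = 35.
A7 applies (level before this adjustment is 35 ≥ 24, so +2): 35 + 2 = 37.
Level 37 exceeds the maximum of 32; capped at 32.
Final offense level: 32.
Criminal history: 7 prior points → Category 3 (4+).
Level 32 falls in the 28-32 band.
Grid: Level 28-32 × Category 3 = 49-55 months.

49-55 months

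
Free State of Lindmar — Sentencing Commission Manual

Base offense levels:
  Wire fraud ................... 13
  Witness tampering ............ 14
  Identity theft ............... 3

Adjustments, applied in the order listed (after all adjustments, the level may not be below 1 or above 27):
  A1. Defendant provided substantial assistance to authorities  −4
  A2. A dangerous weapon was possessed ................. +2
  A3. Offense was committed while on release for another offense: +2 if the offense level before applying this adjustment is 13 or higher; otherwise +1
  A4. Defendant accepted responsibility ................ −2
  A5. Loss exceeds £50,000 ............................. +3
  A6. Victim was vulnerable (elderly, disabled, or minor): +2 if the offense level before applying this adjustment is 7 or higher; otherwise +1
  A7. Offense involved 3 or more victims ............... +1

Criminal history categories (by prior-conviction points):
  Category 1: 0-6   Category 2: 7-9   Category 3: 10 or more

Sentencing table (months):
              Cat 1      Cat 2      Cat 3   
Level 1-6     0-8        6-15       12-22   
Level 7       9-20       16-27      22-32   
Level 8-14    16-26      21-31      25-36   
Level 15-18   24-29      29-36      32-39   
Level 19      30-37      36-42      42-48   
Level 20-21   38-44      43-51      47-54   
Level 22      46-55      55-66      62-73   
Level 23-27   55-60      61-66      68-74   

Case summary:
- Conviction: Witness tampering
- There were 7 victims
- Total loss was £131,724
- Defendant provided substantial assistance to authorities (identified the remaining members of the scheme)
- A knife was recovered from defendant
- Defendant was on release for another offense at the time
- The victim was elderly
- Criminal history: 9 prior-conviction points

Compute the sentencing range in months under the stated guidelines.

Base offense level for witness tampering: 14.
A1 applies: 14 − 4 = 10.
A2 applies: 10 + 2 = 12.
A3 applies (level before this adjustment is 12 < 13, so +1): 12 + 1 = 13.
A5 applies: 13 + 3 = 16.
A6 applies (level before this adjustment is 16 ≥ 7, so +2): 16 + 2 = 18.
A7 applies: 18 + 1 = 19.
Final offense level: 19.
Criminal history: 9 prior points → Category 2 (7-9).
Level 19 falls in the 19 band.
Grid: Level 19 × Category 2 = 36-42 months.

36-42 months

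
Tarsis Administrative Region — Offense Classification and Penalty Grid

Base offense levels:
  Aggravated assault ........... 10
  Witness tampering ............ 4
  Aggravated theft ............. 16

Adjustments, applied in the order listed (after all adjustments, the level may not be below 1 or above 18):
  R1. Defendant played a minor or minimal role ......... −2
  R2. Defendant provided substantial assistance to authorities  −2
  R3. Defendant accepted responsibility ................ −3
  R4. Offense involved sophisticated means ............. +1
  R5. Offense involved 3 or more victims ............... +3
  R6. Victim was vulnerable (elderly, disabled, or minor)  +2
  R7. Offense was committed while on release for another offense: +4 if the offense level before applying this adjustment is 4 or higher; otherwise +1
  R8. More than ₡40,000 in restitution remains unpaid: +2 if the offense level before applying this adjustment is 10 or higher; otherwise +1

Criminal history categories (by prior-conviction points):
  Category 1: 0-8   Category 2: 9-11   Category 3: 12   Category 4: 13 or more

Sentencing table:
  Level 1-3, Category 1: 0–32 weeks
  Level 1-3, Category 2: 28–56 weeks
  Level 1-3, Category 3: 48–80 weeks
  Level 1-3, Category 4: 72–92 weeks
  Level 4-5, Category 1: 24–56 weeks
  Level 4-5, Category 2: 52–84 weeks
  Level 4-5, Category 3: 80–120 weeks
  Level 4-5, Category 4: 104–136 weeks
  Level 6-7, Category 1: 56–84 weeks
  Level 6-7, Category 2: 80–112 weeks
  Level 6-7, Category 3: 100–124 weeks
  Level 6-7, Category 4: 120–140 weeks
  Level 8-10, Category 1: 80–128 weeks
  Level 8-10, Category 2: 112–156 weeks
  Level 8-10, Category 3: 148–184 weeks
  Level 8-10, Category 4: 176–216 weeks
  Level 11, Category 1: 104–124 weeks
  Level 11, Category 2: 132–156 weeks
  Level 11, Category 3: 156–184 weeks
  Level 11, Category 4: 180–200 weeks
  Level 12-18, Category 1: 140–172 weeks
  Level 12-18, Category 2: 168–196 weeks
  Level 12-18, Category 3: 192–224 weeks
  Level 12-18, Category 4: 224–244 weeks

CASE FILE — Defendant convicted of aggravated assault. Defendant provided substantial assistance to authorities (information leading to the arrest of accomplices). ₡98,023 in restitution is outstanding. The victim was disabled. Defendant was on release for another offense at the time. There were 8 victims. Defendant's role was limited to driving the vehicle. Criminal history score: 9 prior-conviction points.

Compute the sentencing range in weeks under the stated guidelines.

168-196 weeks

Base offense level for aggravated assault: 10.
R1 applies: 10 − 2 = 8.
R2 applies: 8 − 2 = 6.
R3 does not apply.
R4 does not apply.
R5 applies: 6 + 3 = 9.
R6 applies: 9 + 2 = 11.
R7 applies (level before this adjustment is 11 ≥ 4, so +4): 11 + 4 = 15.
R8 applies (level before this adjustment is 15 ≥ 10, so +2): 15 + 2 = 17.
Final offense level: 17.
Criminal history: 9 prior points → Category 2 (9-11).
Level 17 falls in the 12-18 band.
Grid: Level 12-18 × Category 2 = 168-196 weeks.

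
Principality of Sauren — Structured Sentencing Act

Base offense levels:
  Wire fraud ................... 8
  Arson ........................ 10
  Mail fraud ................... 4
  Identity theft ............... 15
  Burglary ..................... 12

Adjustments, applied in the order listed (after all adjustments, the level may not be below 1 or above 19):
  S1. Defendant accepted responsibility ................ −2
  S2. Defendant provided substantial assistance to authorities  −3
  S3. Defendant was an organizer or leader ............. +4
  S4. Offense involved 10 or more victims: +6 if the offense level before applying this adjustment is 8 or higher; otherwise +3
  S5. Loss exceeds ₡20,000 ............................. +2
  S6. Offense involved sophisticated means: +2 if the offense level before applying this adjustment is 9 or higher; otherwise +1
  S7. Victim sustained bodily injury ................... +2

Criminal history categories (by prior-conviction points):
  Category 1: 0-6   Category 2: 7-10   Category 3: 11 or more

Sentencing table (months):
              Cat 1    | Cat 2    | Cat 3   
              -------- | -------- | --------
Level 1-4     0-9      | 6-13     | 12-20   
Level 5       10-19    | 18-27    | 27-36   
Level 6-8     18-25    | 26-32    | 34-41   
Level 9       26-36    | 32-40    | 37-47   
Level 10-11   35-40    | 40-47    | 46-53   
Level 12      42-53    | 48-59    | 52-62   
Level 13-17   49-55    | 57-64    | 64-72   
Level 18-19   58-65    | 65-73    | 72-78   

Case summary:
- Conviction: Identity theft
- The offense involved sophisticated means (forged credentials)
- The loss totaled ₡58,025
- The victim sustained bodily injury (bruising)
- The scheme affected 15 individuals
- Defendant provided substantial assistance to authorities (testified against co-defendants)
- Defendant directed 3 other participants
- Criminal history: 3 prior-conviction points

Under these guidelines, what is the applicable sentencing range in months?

58-65 months

Base offense level for identity theft: 15.
S2 applies: 15 − 3 = 12.
S3 applies: 12 + 4 = 16.
S4 applies (level before this adjustment is 16 ≥ 8, so +6): 16 + 6 = 22.
S5 applies: 22 + 2 = 24.
S6 applies (level before this adjustment is 24 ≥ 9, so +2): 24 + 2 = 26.
S7 applies: 26 + 2 = 28.
Level 28 exceeds the maximum of 19; capped at 19.
Final offense level: 19.
Criminal history: 3 prior points → Category 1 (0-6).
Level 19 falls in the 18-19 band.
Grid: Level 18-19 × Category 1 = 58-65 months.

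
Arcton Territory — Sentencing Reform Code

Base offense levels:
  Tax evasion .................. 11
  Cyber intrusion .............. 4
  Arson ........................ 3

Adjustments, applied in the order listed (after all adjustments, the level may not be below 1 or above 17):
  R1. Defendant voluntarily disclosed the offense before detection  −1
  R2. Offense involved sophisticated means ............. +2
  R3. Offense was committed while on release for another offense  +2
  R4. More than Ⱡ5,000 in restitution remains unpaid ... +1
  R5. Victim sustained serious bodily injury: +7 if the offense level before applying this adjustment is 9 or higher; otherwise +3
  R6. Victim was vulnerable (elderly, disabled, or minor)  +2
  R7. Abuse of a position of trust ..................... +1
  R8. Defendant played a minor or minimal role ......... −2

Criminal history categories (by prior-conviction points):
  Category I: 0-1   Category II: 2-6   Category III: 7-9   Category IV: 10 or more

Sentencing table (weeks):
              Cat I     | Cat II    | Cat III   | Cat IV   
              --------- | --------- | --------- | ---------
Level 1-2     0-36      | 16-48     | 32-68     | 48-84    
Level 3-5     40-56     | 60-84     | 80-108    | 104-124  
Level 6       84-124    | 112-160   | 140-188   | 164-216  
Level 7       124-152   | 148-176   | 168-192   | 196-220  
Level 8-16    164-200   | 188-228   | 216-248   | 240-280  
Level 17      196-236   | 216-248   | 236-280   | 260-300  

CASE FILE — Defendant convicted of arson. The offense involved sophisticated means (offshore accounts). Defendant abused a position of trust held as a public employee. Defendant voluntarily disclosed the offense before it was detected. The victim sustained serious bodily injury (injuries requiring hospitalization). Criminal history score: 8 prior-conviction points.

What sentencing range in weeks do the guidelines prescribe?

Base offense level for arson: 3.
R1 applies: 3 − 1 = 2.
R2 applies: 2 + 2 = 4.
R4 does not apply.
R5 applies (level before this adjustment is 4 < 9, so +3): 4 + 3 = 7.
R7 applies: 7 + 1 = 8.
Final offense level: 8.
Criminal history: 8 prior points → Category III (7-9).
Level 8 falls in the 8-16 band.
Grid: Level 8-16 × Category III = 216-248 weeks.

216-248 weeks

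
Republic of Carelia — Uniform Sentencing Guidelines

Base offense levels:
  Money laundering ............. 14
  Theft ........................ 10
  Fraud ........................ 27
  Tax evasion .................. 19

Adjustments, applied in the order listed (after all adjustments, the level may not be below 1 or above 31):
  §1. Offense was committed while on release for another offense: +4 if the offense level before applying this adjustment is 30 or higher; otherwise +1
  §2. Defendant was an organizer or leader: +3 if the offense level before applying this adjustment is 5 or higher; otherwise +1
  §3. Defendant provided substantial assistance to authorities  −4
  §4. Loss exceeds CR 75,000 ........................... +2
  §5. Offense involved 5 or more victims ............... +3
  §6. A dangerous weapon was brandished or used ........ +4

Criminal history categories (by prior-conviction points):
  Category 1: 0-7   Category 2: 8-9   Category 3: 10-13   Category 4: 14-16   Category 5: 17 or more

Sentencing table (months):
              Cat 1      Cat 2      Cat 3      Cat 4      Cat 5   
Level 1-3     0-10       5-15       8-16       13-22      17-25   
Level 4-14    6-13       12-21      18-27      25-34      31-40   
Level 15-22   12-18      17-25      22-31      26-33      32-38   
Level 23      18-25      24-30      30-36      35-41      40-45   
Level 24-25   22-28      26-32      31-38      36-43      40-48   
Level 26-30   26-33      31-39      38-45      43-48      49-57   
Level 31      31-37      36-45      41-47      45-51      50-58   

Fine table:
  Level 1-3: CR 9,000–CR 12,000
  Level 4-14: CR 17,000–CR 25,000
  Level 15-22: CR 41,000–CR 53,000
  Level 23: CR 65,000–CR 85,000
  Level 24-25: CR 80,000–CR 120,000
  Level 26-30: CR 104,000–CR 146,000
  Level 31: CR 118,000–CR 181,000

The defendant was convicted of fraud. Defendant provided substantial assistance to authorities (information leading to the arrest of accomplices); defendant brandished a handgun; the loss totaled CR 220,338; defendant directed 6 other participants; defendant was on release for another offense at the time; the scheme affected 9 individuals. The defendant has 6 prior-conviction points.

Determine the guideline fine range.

Base offense level for fraud: 27.
§1 applies (level before this adjustment is 27 < 30, so +1): 27 + 1 = 28.
§2 applies (level before this adjustment is 28 ≥ 5, so +3): 28 + 3 = 31.
§3 applies: 31 − 4 = 27.
§4 applies: 27 + 2 = 29.
§5 applies: 29 + 3 = 32.
§6 applies: 32 + 4 = 36.
Level 36 exceeds the maximum of 31; capped at 31.
Final offense level: 31.
Level 31 falls in the 31 band.
Fine table: Level 31 → CR 118,000–CR 181,000.

CR 118,000–CR 181,000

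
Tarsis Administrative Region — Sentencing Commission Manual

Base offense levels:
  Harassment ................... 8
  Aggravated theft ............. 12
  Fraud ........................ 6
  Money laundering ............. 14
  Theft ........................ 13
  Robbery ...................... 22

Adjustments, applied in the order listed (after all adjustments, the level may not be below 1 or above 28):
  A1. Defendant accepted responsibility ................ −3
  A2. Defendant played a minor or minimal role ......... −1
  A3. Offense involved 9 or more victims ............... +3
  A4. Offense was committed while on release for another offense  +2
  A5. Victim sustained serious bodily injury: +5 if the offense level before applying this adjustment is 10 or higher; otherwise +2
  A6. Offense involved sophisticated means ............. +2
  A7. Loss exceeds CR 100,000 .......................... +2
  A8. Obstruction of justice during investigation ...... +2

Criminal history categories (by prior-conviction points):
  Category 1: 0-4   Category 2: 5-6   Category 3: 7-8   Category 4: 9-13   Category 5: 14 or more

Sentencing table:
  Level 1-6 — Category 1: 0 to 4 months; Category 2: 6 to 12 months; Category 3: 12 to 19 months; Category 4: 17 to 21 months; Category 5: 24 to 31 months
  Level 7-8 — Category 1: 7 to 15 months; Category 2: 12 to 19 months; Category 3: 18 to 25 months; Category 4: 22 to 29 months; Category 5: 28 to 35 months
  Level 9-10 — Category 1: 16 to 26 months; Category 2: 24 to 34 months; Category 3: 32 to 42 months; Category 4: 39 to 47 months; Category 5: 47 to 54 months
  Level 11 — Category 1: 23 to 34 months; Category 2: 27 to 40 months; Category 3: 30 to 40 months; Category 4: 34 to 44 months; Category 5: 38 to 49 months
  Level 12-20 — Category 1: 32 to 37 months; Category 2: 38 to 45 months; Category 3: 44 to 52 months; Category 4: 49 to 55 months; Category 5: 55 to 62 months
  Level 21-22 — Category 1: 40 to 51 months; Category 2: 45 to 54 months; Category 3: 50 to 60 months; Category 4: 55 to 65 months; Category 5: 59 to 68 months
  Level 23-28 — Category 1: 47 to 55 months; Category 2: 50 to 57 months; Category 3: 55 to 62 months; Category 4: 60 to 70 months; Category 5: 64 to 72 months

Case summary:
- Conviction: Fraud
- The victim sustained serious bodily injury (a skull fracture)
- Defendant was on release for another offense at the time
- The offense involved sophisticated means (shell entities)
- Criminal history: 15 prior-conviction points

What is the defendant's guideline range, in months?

Base offense level for fraud: 6.
A2 does not apply.
A4 applies: 6 + 2 = 8.
A5 applies (level before this adjustment is 8 < 10, so +2): 8 + 2 = 10.
A6 applies: 10 + 2 = 12.
A7 does not apply.
Final offense level: 12.
Criminal history: 15 prior points → Category 5 (14+).
Level 12 falls in the 12-20 band.
Grid: Level 12-20 × Category 5 = 55-62 months.

55-62 months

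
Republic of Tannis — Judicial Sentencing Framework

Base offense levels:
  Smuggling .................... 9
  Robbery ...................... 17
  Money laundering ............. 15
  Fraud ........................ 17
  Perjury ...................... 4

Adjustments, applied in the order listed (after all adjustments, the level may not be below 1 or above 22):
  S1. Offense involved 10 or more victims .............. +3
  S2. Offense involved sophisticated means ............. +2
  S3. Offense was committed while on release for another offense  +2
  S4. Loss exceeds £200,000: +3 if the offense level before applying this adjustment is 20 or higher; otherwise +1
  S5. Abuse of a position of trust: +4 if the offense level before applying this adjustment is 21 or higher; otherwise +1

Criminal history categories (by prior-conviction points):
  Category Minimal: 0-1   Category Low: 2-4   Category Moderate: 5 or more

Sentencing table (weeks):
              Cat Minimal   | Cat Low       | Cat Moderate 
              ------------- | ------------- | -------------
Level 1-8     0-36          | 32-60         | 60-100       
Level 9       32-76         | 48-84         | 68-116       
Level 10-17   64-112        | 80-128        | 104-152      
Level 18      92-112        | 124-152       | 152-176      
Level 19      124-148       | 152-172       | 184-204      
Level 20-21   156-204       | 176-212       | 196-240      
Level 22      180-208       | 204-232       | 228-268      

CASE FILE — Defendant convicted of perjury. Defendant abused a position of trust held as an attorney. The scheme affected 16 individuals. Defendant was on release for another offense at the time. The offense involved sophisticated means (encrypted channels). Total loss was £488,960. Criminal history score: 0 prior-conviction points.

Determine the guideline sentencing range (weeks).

64-112 weeks

Base offense level for perjury: 4.
S1 applies: 4 + 3 = 7.
S2 applies: 7 + 2 = 9.
S3 applies: 9 + 2 = 11.
S4 applies (level before this adjustment is 11 < 20, so +1): 11 + 1 = 12.
S5 applies (level before this adjustment is 12 < 21, so +1): 12 + 1 = 13.
Final offense level: 13.
Criminal history: 0 prior points → Category Minimal (0-1).
Level 13 falls in the 10-17 band.
Grid: Level 10-17 × Category Minimal = 64-112 weeks.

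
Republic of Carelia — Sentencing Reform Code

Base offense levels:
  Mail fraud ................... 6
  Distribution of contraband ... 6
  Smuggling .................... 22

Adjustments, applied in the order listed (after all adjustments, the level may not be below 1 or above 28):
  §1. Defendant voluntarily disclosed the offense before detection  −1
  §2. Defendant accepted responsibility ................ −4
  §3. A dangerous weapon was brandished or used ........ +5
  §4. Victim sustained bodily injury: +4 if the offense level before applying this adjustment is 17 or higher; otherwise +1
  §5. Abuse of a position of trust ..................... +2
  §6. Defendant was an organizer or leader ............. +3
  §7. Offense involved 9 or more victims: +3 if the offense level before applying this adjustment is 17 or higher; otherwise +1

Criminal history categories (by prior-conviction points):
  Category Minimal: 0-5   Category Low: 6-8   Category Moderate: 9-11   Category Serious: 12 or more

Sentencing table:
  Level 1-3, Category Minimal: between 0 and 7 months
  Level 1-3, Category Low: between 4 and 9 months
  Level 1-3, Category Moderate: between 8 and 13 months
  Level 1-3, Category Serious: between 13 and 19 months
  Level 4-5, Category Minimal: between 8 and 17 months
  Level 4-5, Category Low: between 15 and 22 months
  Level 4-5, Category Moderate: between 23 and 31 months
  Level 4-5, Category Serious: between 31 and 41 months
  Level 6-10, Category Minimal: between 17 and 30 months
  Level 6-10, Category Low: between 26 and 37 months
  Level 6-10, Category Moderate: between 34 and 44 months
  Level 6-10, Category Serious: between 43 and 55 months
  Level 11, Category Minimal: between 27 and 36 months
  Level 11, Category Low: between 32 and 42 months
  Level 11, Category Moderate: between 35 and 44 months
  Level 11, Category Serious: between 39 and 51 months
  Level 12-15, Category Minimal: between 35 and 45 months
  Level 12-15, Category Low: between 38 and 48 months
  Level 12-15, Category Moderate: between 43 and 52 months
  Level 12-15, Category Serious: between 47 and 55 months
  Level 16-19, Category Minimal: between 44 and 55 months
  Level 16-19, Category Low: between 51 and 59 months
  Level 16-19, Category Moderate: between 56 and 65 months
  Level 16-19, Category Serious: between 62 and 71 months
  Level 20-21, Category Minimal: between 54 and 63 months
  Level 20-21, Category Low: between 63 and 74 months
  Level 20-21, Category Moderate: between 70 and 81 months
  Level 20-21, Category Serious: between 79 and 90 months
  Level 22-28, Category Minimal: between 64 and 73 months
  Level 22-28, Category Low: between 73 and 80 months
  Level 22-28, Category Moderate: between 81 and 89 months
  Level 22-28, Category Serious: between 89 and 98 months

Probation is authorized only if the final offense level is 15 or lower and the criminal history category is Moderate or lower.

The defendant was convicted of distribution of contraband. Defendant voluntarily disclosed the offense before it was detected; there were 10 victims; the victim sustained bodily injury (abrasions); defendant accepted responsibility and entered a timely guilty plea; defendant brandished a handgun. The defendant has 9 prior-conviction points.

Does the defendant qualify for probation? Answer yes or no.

Yes

Base offense level for distribution of contraband: 6.
§1 applies: 6 − 1 = 5.
§2 applies: 5 − 4 = 1.
§3 applies: 1 + 5 = 6.
§4 applies (level before this adjustment is 6 < 17, so +1): 6 + 1 = 7.
§5 does not apply.
§7 applies (level before this adjustment is 7 < 17, so +1): 7 + 1 = 8.
Final offense level: 8.
Criminal history: 9 prior points → Category Moderate (9-11).
Level 8 falls in the 6-10 band.
Grid: Level 6-10 × Category Moderate = 34-44 months.
Probation check: level 8 ≤ 15 and category Moderate ≤ Moderate → eligible.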